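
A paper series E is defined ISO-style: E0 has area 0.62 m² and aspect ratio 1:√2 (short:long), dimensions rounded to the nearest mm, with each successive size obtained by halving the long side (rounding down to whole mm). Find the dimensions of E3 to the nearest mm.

Let E0's short side be w mm. w · w√2 = 0.62 m² = 620,000 mm², so w ≈ 662.1 mm and w√2 ≈ 936.4 mm → E0 = 662 × 936 mm.
E1: ⌊936/2⌋ × 662 = 468 × 662 mm
E2: ⌊662/2⌋ × 468 = 331 × 468 mm
E3: ⌊468/2⌋ × 331 = 234 × 331 mm

234 × 331 mm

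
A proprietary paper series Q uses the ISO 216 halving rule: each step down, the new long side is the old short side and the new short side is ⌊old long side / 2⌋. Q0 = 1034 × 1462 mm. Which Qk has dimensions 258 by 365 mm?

Q4

Q0: 1034 × 1462 mm
Q1: 731 × 1034 mm
Q2: 517 × 731 mm
Q3: 365 × 517 mm
Q4: 258 × 365 mm
Q5: 182 × 258 mm
→ matches Q4.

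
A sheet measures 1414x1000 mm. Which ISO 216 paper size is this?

Aspect ratio 1414/1000 ≈ 1.414 — close to the ISO √2 ≈ 1.414.
In the B-series (B0 = 1000 × 1414 mm): B0 = 1000 × 1414 mm.

B0 (1000 × 1414 mm)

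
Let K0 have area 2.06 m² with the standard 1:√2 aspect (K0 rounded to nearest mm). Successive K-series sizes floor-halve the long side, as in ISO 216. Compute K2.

603 × 853 mm

Let K0's short side be w mm. w · w√2 = 2.06 m² = 2,060,000 mm², so w ≈ 1206.9 mm and w√2 ≈ 1706.8 mm → K0 = 1207 × 1707 mm.
K1: ⌊1707/2⌋ × 1207 = 853 × 1207 mm
K2: ⌊1207/2⌋ × 853 = 603 × 853 mm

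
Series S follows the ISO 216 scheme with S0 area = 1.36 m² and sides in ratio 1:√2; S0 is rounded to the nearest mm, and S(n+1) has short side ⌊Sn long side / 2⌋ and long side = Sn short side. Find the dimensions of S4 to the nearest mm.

Let S0's short side be w mm. w · w√2 = 1.36 m² = 1,360,000 mm², so w ≈ 980.6 mm and w√2 ≈ 1386.8 mm → S0 = 981 × 1387 mm.
S1: ⌊1387/2⌋ × 981 = 693 × 981 mm
S2: ⌊981/2⌋ × 693 = 490 × 693 mm
S3: ⌊693/2⌋ × 490 = 346 × 490 mm
S4: ⌊490/2⌋ × 346 = 245 × 346 mm

245 × 346 mm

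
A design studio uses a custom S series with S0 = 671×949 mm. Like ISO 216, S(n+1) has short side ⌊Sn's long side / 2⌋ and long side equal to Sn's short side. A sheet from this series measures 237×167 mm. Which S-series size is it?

S4

S0: 671 × 949 mm
S1: 474 × 671 mm
S2: 335 × 474 mm
S3: 237 × 335 mm
S4: 167 × 237 mm
S5: 118 × 167 mm
→ matches S4.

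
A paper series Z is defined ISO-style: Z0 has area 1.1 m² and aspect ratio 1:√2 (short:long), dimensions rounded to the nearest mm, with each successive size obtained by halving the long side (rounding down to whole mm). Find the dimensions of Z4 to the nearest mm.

Let Z0's short side be w mm. w · w√2 = 1.1 m² = 1,100,000 mm², so w ≈ 881.9 mm and w√2 ≈ 1247.3 mm → Z0 = 882 × 1247 mm.
Z1: ⌊1247/2⌋ × 882 = 623 × 882 mm
Z2: ⌊882/2⌋ × 623 = 441 × 623 mm
Z3: ⌊623/2⌋ × 441 = 311 × 441 mm
Z4: ⌊441/2⌋ × 311 = 220 × 311 mm

220 × 311 mm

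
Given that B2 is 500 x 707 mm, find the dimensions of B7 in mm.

B3: ⌊707/2⌋ × 500 = 353 × 500 mm
B4: ⌊500/2⌋ × 353 = 250 × 353 mm
B5: ⌊353/2⌋ × 250 = 176 × 250 mm
B6: ⌊250/2⌋ × 176 = 125 × 176 mm
B7: ⌊176/2⌋ × 125 = 88 × 125 mm

88 × 125 mm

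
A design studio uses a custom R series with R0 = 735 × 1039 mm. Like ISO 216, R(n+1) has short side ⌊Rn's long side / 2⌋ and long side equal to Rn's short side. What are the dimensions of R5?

129 × 183 mm

R1: ⌊1039/2⌋ × 735 = 519 × 735 mm
R2: ⌊735/2⌋ × 519 = 367 × 519 mm
R3: ⌊519/2⌋ × 367 = 259 × 367 mm
R4: ⌊367/2⌋ × 259 = 183 × 259 mm
R5: ⌊259/2⌋ × 183 = 129 × 183 mm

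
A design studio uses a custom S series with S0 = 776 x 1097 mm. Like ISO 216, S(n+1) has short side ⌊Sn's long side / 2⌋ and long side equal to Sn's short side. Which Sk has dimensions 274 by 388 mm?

S0: 776 × 1097 mm
S1: 548 × 776 mm
S2: 388 × 548 mm
S3: 274 × 388 mm
S4: 194 × 274 mm
→ matches S3.

S3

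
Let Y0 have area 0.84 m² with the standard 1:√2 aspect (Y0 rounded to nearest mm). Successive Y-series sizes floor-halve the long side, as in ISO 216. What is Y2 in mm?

385 × 545 mm

Let Y0's short side be w mm. w · w√2 = 0.84 m² = 840,000 mm², so w ≈ 770.7 mm and w√2 ≈ 1089.9 mm → Y0 = 771 × 1090 mm.
Y1: ⌊1090/2⌋ × 771 = 545 × 771 mm
Y2: ⌊771/2⌋ × 545 = 385 × 545 mm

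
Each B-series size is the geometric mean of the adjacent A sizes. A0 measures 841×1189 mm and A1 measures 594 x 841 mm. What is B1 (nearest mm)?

707 × 1000 mm

Short side: √(841 · 594) = √499554 ≈ 706.8 → 707 mm
Long side: √(1189 · 841) = √999949 ≈ 1000.0 → 1000 mm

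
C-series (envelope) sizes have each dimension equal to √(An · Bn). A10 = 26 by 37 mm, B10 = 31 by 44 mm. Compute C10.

28 × 40 mm

Short side: √(26 · 31) = √806 ≈ 28.4 → 28 mm
Long side: √(37 · 44) = √1628 ≈ 40.3 → 40 mm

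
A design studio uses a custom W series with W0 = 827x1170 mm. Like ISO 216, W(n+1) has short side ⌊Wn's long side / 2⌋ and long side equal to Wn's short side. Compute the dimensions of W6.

103 × 146 mm

W1 = 585 × 827 mm (from W0 by 1 halving).
W2: ⌊827/2⌋ × 585 = 413 × 585 mm
W3: ⌊585/2⌋ × 413 = 292 × 413 mm
W4: ⌊413/2⌋ × 292 = 206 × 292 mm
W5: ⌊292/2⌋ × 206 = 146 × 206 mm
W6: ⌊206/2⌋ × 146 = 103 × 146 mm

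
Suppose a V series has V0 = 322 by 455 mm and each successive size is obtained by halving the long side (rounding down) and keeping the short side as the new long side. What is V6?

V1 = 227 × 322 mm (from V0 by 1 halving).
V2: ⌊322/2⌋ × 227 = 161 × 227 mm
V3: ⌊227/2⌋ × 161 = 113 × 161 mm
V4: ⌊161/2⌋ × 113 = 80 × 113 mm
V5: ⌊113/2⌋ × 80 = 56 × 80 mm
V6: ⌊80/2⌋ × 56 = 40 × 56 mm

40 × 56 mm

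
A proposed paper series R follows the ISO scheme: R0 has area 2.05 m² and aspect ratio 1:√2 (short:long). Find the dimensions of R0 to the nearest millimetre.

1204 × 1703 mm

Let the short side be w mm. Then w · w√2 = 2.05 m² = 2,050,000 mm².
w² = 2,050,000/√2, so w ≈ 1204.0 mm; long side = w√2 ≈ 1702.7 mm.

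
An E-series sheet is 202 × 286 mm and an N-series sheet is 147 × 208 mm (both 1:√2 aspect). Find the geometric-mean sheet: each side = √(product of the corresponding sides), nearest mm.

172 × 244 mm

Short side: √(202 · 147) = √29694 ≈ 172.3 → 172 mm
Long side: √(286 · 208) = √59488 ≈ 243.9 → 244 mm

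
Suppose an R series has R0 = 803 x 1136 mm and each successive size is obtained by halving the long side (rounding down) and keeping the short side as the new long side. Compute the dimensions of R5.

142 × 200 mm

R1: ⌊1136/2⌋ × 803 = 568 × 803 mm
R2: ⌊803/2⌋ × 568 = 401 × 568 mm
R3: ⌊568/2⌋ × 401 = 284 × 401 mm
R4: ⌊401/2⌋ × 284 = 200 × 284 mm
R5: ⌊284/2⌋ × 200 = 142 × 200 mm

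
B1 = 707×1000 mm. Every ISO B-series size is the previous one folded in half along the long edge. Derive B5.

176 × 250 mm

B2: ⌊1000/2⌋ × 707 = 500 × 707 mm
B3: ⌊707/2⌋ × 500 = 353 × 500 mm
B4: ⌊500/2⌋ × 353 = 250 × 353 mm
B5: ⌊353/2⌋ × 250 = 176 × 250 mm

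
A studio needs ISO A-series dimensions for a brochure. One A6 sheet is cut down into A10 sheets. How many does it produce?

Each ISO step halves the sheet: 1 × A6 → 2 × A7 → 4 × A8 → 8 × A9 → …
From A6 to A10 is 4 halving steps: 2^4 = 16.

16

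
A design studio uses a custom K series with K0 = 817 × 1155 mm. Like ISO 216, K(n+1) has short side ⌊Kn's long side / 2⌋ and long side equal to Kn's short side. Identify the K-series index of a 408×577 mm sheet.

K2

K0: 817 × 1155 mm
K1: 577 × 817 mm
K2: 408 × 577 mm
K3: 288 × 408 mm
→ matches K2.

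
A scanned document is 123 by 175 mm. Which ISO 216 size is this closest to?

B6 (125 × 176 mm)

Aspect ratio 175/123 ≈ 1.423 — close to the ISO √2 ≈ 1.414.
In the B-series (B0 = 1000 × 1414 mm): B6 = 125 × 176 mm.
Off by 3 mm total — nearest standard size.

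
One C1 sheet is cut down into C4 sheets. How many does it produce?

8

Each ISO step halves the sheet: 1 × C1 → 2 × C2 → 4 × C3 → 8 × C4
From C1 to C4 is 3 halving steps: 2^3 = 8.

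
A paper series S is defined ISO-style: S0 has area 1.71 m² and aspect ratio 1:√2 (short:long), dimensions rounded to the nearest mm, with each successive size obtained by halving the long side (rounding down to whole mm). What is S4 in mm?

Let S0's short side be w mm. w · w√2 = 1.71 m² = 1,710,000 mm², so w ≈ 1099.6 mm and w√2 ≈ 1555.1 mm → S0 = 1100 × 1555 mm.
S1: ⌊1555/2⌋ × 1100 = 777 × 1100 mm
S2: ⌊1100/2⌋ × 777 = 550 × 777 mm
S3: ⌊777/2⌋ × 550 = 388 × 550 mm
S4: ⌊550/2⌋ × 388 = 275 × 388 mm

275 × 388 mm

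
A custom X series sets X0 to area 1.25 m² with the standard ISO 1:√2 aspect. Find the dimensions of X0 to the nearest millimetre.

940 × 1330 mm

Let the short side be w mm. Then w · w√2 = 1.25 m² = 1,250,000 mm².
w² = 1,250,000/√2, so w ≈ 940.2 mm; long side = w√2 ≈ 1329.6 mm.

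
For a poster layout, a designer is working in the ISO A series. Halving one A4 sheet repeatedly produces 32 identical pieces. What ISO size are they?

32 = 2^5, so 5 halving steps.
A4 → A5 → … → A9 after 5 steps.

A9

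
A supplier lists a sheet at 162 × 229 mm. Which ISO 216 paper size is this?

Aspect ratio 229/162 ≈ 1.414 — close to the ISO √2 ≈ 1.414.
In the C-series (envelope sizes, between A and B): C5 = 162 × 229 mm.

C5 (162 × 229 mm)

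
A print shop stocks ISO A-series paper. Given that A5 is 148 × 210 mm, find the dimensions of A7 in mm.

74 × 105 mm

A6: ⌊210/2⌋ × 148 = 105 × 148 mm
A7: ⌊148/2⌋ × 105 = 74 × 105 mm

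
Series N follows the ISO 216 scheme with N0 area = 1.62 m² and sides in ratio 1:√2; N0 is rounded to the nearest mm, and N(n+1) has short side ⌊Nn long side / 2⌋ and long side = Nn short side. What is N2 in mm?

Let N0's short side be w mm. w · w√2 = 1.62 m² = 1,620,000 mm², so w ≈ 1070.3 mm and w√2 ≈ 1513.6 mm → N0 = 1070 × 1514 mm.
N1: ⌊1514/2⌋ × 1070 = 757 × 1070 mm
N2: ⌊1070/2⌋ × 757 = 535 × 757 mm

535 × 757 mm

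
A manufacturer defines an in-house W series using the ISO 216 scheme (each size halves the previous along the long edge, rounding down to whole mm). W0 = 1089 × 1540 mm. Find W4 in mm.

W1: ⌊1540/2⌋ × 1089 = 770 × 1089 mm
W2: ⌊1089/2⌋ × 770 = 544 × 770 mm
W3: ⌊770/2⌋ × 544 = 385 × 544 mm
W4: ⌊544/2⌋ × 385 = 272 × 385 mm

272 × 385 mm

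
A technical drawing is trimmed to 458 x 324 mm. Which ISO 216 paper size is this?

Aspect ratio 458/324 ≈ 1.414 — close to the ISO √2 ≈ 1.414.
In the C-series (envelope sizes, between A and B): C3 = 324 × 458 mm.

C3 (324 × 458 mm)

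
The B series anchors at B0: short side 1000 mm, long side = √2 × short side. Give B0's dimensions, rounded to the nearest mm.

1000 × 1414 mm

Short side = 1000 mm; long side = 1000√2 ≈ 1414.2 mm.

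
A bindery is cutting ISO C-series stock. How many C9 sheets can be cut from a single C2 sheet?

128

Each ISO step halves the sheet: 1 × C2 → 2 × C3 → 4 × C4 → 8 × C5 → …
From C2 to C9 is 7 halving steps: 2^7 = 128.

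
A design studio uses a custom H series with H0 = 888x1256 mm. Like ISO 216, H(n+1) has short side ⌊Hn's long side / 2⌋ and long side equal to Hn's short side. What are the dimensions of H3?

314 × 444 mm

H1: ⌊1256/2⌋ × 888 = 628 × 888 mm
H2: ⌊888/2⌋ × 628 = 444 × 628 mm
H3: ⌊628/2⌋ × 444 = 314 × 444 mm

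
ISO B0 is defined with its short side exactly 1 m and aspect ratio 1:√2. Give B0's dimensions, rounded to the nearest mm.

1000 × 1414 mm

Short side = 1000 mm; long side = 1000√2 ≈ 1414.2 mm.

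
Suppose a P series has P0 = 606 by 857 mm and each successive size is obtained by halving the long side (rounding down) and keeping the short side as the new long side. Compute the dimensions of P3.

214 × 303 mm

P1: ⌊857/2⌋ × 606 = 428 × 606 mm
P2: ⌊606/2⌋ × 428 = 303 × 428 mm
P3: ⌊428/2⌋ × 303 = 214 × 303 mm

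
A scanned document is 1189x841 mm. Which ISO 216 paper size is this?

Aspect ratio 1189/841 ≈ 1.414 — close to the ISO √2 ≈ 1.414.
In the A-series (A0 area = 1 m²): A0 = 841 × 1189 mm.

A0 (841 × 1189 mm)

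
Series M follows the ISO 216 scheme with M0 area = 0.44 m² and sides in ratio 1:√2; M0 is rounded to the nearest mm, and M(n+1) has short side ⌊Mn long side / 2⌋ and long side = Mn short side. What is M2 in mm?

279 × 394 mm

Let M0's short side be w mm. w · w√2 = 0.44 m² = 440,000 mm², so w ≈ 557.8 mm and w√2 ≈ 788.8 mm → M0 = 558 × 789 mm.
M1: ⌊789/2⌋ × 558 = 394 × 558 mm
M2: ⌊558/2⌋ × 394 = 279 × 394 mm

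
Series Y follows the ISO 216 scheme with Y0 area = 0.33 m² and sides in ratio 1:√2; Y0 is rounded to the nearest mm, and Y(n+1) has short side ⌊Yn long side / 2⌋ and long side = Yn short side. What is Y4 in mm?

120 × 170 mm

Let Y0's short side be w mm. w · w√2 = 0.33 m² = 330,000 mm², so w ≈ 483.1 mm and w√2 ≈ 683.1 mm → Y0 = 483 × 683 mm.
Y1: ⌊683/2⌋ × 483 = 341 × 483 mm
Y2: ⌊483/2⌋ × 341 = 241 × 341 mm
Y3: ⌊341/2⌋ × 241 = 170 × 241 mm
Y4: ⌊241/2⌋ × 170 = 120 × 170 mm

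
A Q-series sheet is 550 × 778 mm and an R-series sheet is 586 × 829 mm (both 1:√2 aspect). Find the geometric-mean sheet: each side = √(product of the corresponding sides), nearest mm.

568 × 803 mm

Short side: √(550 · 586) = √322300 ≈ 567.7 → 568 mm
Long side: √(778 · 829) = √644962 ≈ 803.1 → 803 mm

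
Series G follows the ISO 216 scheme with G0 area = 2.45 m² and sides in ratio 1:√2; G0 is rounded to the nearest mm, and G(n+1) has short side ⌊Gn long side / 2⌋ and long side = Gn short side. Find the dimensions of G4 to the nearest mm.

Let G0's short side be w mm. w · w√2 = 2.45 m² = 2,450,000 mm², so w ≈ 1316.2 mm and w√2 ≈ 1861.4 mm → G0 = 1316 × 1861 mm.
G1: ⌊1861/2⌋ × 1316 = 930 × 1316 mm
G2: ⌊1316/2⌋ × 930 = 658 × 930 mm
G3: ⌊930/2⌋ × 658 = 465 × 658 mm
G4: ⌊658/2⌋ × 465 = 329 × 465 mm

329 × 465 mm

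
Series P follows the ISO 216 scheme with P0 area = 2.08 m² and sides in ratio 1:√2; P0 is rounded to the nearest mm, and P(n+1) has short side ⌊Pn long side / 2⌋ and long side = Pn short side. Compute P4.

Let P0's short side be w mm. w · w√2 = 2.08 m² = 2,080,000 mm², so w ≈ 1212.8 mm and w√2 ≈ 1715.1 mm → P0 = 1213 × 1715 mm.
P1: ⌊1715/2⌋ × 1213 = 857 × 1213 mm
P2: ⌊1213/2⌋ × 857 = 606 × 857 mm
P3: ⌊857/2⌋ × 606 = 428 × 606 mm
P4: ⌊606/2⌋ × 428 = 303 × 428 mm

303 × 428 mm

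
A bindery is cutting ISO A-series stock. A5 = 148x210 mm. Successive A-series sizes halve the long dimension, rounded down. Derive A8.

52 × 74 mm

A6: ⌊210/2⌋ × 148 = 105 × 148 mm
A7: ⌊148/2⌋ × 105 = 74 × 105 mm
A8: ⌊105/2⌋ × 74 = 52 × 74 mm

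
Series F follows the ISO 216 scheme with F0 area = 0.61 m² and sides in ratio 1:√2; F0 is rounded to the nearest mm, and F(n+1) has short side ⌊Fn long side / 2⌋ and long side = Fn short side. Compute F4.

Let F0's short side be w mm. w · w√2 = 0.61 m² = 610,000 mm², so w ≈ 656.8 mm and w√2 ≈ 928.8 mm → F0 = 657 × 929 mm.
F1: ⌊929/2⌋ × 657 = 464 × 657 mm
F2: ⌊657/2⌋ × 464 = 328 × 464 mm
F3: ⌊464/2⌋ × 328 = 232 × 328 mm
F4: ⌊328/2⌋ × 232 = 164 × 232 mm

164 × 232 mm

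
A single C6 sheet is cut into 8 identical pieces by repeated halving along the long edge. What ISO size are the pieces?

C9

8 = 2^3, so 3 halving steps.
C6 → C7 → … → C9 after 3 steps.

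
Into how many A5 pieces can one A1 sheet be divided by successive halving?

A1 = 594 × 841 mm; A5 = 148 × 210 mm.
Each halving step doubles the count; 4 steps from A1 to A5.
2^4 = 16.

16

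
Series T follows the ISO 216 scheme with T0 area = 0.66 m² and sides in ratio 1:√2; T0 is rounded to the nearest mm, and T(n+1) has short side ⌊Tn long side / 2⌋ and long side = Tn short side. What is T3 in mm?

241 × 341 mm

Let T0's short side be w mm. w · w√2 = 0.66 m² = 660,000 mm², so w ≈ 683.1 mm and w√2 ≈ 966.1 mm → T0 = 683 × 966 mm.
T1: ⌊966/2⌋ × 683 = 483 × 683 mm
T2: ⌊683/2⌋ × 483 = 341 × 483 mm
T3: ⌊483/2⌋ × 341 = 241 × 341 mm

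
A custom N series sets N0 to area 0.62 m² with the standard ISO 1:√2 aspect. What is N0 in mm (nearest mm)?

Let the short side be w mm. Then w · w√2 = 0.62 m² = 620,000 mm².
w² = 620,000/√2, so w ≈ 662.1 mm; long side = w√2 ≈ 936.4 mm.

662 × 936 mm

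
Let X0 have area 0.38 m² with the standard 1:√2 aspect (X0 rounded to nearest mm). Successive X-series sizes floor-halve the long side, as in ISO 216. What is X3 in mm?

Let X0's short side be w mm. w · w√2 = 0.38 m² = 380,000 mm², so w ≈ 518.4 mm and w√2 ≈ 733.1 mm → X0 = 518 × 733 mm.
X1: ⌊733/2⌋ × 518 = 366 × 518 mm
X2: ⌊518/2⌋ × 366 = 259 × 366 mm
X3: ⌊366/2⌋ × 259 = 183 × 259 mm

183 × 259 mm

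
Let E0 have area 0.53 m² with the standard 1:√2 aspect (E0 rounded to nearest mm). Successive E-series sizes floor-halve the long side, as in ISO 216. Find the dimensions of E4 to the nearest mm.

153 × 216 mm

Let E0's short side be w mm. w · w√2 = 0.53 m² = 530,000 mm², so w ≈ 612.2 mm and w√2 ≈ 865.8 mm → E0 = 612 × 866 mm.
E1: ⌊866/2⌋ × 612 = 433 × 612 mm
E2: ⌊612/2⌋ × 433 = 306 × 433 mm
E3: ⌊433/2⌋ × 306 = 216 × 306 mm
E4: ⌊306/2⌋ × 216 = 153 × 216 mm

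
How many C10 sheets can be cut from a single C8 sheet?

Each ISO step halves the sheet: 1 × C8 → 2 × C9 → 4 × C10
From C8 to C10 is 2 halving steps: 2^2 = 4.

4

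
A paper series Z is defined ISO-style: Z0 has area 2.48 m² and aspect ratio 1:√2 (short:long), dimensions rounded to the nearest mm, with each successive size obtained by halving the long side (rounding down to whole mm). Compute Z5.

234 × 331 mm

Let Z0's short side be w mm. w · w√2 = 2.48 m² = 2,480,000 mm², so w ≈ 1324.2 mm and w√2 ≈ 1872.8 mm → Z0 = 1324 × 1873 mm.
Z1: ⌊1873/2⌋ × 1324 = 936 × 1324 mm
Z2: ⌊1324/2⌋ × 936 = 662 × 936 mm
Z3: ⌊936/2⌋ × 662 = 468 × 662 mm
Z4: ⌊662/2⌋ × 468 = 331 × 468 mm
Z5: ⌊468/2⌋ × 331 = 234 × 331 mm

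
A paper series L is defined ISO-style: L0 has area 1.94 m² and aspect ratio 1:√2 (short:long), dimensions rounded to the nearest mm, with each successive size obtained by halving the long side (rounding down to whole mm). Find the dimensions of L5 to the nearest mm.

Let L0's short side be w mm. w · w√2 = 1.94 m² = 1,940,000 mm², so w ≈ 1171.2 mm and w√2 ≈ 1656.4 mm → L0 = 1171 × 1656 mm.
L1: ⌊1656/2⌋ × 1171 = 828 × 1171 mm
L2: ⌊1171/2⌋ × 828 = 585 × 828 mm
L3: ⌊828/2⌋ × 585 = 414 × 585 mm
L4: ⌊585/2⌋ × 414 = 292 × 414 mm
L5: ⌊414/2⌋ × 292 = 207 × 292 mm

207 × 292 mm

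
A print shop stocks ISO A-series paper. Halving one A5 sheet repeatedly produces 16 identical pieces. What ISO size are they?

16 = 2^4, so 4 halving steps.
A5 → A6 → … → A9 after 4 steps.

A9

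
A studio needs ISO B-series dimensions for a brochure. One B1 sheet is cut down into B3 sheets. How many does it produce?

Each ISO step halves the sheet: 1 × B1 → 2 × B2 → 4 × B3
From B1 to B3 is 2 halving steps: 2^2 = 4.

4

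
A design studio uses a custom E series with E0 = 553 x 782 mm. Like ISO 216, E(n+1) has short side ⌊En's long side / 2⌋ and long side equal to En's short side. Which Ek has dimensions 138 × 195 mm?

E0: 553 × 782 mm
E1: 391 × 553 mm
E2: 276 × 391 mm
E3: 195 × 276 mm
E4: 138 × 195 mm
E5: 97 × 138 mm
→ matches E4.

E4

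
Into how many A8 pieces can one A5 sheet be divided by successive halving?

Each ISO step halves the sheet: 1 × A5 → 2 × A6 → 4 × A7 → 8 × A8
From A5 to A8 is 3 halving steps: 2^3 = 8.

8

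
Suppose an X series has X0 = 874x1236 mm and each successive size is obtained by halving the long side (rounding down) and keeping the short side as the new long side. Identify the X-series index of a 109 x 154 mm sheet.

X0: 874 × 1236 mm
X1: 618 × 874 mm
X2: 437 × 618 mm
X3: 309 × 437 mm
X4: 218 × 309 mm
X5: 154 × 218 mm
X6: 109 × 154 mm
X7: 77 × 109 mm
→ matches X6.

X6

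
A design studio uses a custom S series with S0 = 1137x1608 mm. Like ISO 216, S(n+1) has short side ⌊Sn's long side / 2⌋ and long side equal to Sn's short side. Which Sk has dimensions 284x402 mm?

S4

S0: 1137 × 1608 mm
S1: 804 × 1137 mm
S2: 568 × 804 mm
S3: 402 × 568 mm
S4: 284 × 402 mm
S5: 201 × 284 mm
→ matches S4.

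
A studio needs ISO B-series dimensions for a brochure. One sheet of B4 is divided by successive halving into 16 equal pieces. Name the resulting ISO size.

16 = 2^4, so 4 halving steps.
B4 → B5 → … → B8 after 4 steps.

B8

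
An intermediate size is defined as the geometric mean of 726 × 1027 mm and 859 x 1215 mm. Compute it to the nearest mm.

Short side: √(726 · 859) = √623634 ≈ 789.7 → 790 mm
Long side: √(1027 · 1215) = √1247805 ≈ 1117.1 → 1117 mm

790 × 1117 mm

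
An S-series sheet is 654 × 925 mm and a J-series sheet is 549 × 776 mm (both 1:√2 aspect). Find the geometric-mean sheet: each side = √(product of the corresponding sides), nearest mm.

599 × 847 mm

Short side: √(654 · 549) = √359046 ≈ 599.2 → 599 mm
Long side: √(925 · 776) = √717800 ≈ 847.2 → 847 mm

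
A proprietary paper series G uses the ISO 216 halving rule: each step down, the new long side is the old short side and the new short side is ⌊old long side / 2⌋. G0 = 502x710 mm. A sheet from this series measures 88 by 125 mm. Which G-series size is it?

G5

G0: 502 × 710 mm
G1: 355 × 502 mm
G2: 251 × 355 mm
G3: 177 × 251 mm
G4: 125 × 177 mm
G5: 88 × 125 mm
G6: 62 × 88 mm
→ matches G5.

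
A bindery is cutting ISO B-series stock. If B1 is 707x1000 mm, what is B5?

B2: ⌊1000/2⌋ × 707 = 500 × 707 mm
B3: ⌊707/2⌋ × 500 = 353 × 500 mm
B4: ⌊500/2⌋ × 353 = 250 × 353 mm
B5: ⌊353/2⌋ × 250 = 176 × 250 mm

176 × 250 mm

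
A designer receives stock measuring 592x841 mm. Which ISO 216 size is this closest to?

A1 (594 × 841 mm)

Aspect ratio 841/592 ≈ 1.421 — close to the ISO √2 ≈ 1.414.
In the A-series (A0 area = 1 m²): A1 = 594 × 841 mm.
Off by 2 mm total — nearest standard size.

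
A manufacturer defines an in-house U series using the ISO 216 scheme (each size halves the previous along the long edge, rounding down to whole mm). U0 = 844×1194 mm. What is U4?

211 × 298 mm

U1: ⌊1194/2⌋ × 844 = 597 × 844 mm
U2: ⌊844/2⌋ × 597 = 422 × 597 mm
U3: ⌊597/2⌋ × 422 = 298 × 422 mm
U4: ⌊422/2⌋ × 298 = 211 × 298 mm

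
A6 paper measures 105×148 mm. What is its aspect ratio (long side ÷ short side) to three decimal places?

148 / 105 = 1.410
ISO 216 targets √2 ≈ 1.414; the -0.005 deviation is from mm rounding.

1.410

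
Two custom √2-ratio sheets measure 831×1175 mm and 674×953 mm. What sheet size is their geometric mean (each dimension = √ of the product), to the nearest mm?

Short side: √(831 · 674) = √560094 ≈ 748.4 → 748 mm
Long side: √(1175 · 953) = √1119775 ≈ 1058.2 → 1058 mm

748 × 1058 mm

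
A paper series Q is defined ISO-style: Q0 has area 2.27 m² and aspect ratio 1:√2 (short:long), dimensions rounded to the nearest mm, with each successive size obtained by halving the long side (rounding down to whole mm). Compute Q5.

Let Q0's short side be w mm. w · w√2 = 2.27 m² = 2,270,000 mm², so w ≈ 1266.9 mm and w√2 ≈ 1791.7 mm → Q0 = 1267 × 1792 mm.
Q1: ⌊1792/2⌋ × 1267 = 896 × 1267 mm
Q2: ⌊1267/2⌋ × 896 = 633 × 896 mm
Q3: ⌊896/2⌋ × 633 = 448 × 633 mm
Q4: ⌊633/2⌋ × 448 = 316 × 448 mm
Q5: ⌊448/2⌋ × 316 = 224 × 316 mm

224 × 316 mm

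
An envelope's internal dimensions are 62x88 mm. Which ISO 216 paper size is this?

Aspect ratio 88/62 ≈ 1.419 — close to the ISO √2 ≈ 1.414.
In the B-series (B0 = 1000 × 1414 mm): B8 = 62 × 88 mm.

B8 (62 × 88 mm)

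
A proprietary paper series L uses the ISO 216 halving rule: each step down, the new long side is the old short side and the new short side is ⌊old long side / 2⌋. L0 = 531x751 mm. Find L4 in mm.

132 × 187 mm

L1 = 375 × 531 mm (from L0 by 1 halving).
L2: ⌊531/2⌋ × 375 = 265 × 375 mm
L3: ⌊375/2⌋ × 265 = 187 × 265 mm
L4: ⌊265/2⌋ × 187 = 132 × 187 mm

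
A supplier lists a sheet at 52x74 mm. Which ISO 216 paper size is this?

Aspect ratio 74/52 ≈ 1.423 — close to the ISO √2 ≈ 1.414.
In the A-series (A0 area = 1 m²): A8 = 52 × 74 mm.

A8 (52 × 74 mm)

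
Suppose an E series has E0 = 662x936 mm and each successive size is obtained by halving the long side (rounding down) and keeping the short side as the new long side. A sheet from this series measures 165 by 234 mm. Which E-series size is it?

E4

E0: 662 × 936 mm
E1: 468 × 662 mm
E2: 331 × 468 mm
E3: 234 × 331 mm
E4: 165 × 234 mm
E5: 117 × 165 mm
→ matches E4.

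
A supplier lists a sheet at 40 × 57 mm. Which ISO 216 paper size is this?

C9 (40 × 57 mm)

Aspect ratio 57/40 ≈ 1.425 — close to the ISO √2 ≈ 1.414.
In the C-series (envelope sizes, between A and B): C9 = 40 × 57 mm.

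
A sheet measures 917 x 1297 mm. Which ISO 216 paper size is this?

Aspect ratio 1297/917 ≈ 1.414 — close to the ISO √2 ≈ 1.414.
In the C-series (envelope sizes, between A and B): C0 = 917 × 1297 mm.

C0 (917 × 1297 mm)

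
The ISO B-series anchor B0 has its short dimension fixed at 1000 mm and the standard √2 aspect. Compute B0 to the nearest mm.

1000 × 1414 mm

Short side = 1000 mm; long side = 1000√2 ≈ 1414.2 mm.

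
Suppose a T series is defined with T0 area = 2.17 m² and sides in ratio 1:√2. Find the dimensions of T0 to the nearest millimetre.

1239 × 1752 mm

Let the short side be w mm. Then w · w√2 = 2.17 m² = 2,170,000 mm².
w² = 2,170,000/√2, so w ≈ 1238.7 mm; long side = w√2 ≈ 1751.8 mm.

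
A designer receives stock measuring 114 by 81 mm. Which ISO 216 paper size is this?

Aspect ratio 114/81 ≈ 1.407 — close to the ISO √2 ≈ 1.414.
In the C-series (envelope sizes, between A and B): C7 = 81 × 114 mm.

C7 (81 × 114 mm)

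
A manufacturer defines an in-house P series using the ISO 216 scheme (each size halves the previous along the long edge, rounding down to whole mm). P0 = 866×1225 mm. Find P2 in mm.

P1: ⌊1225/2⌋ × 866 = 612 × 866 mm
P2: ⌊866/2⌋ × 612 = 433 × 612 mm

433 × 612 mm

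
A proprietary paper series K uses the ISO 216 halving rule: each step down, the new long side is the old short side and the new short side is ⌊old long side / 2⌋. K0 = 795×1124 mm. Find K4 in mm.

198 × 281 mm

K1: ⌊1124/2⌋ × 795 = 562 × 795 mm
K2: ⌊795/2⌋ × 562 = 397 × 562 mm
K3: ⌊562/2⌋ × 397 = 281 × 397 mm
K4: ⌊397/2⌋ × 281 = 198 × 281 mm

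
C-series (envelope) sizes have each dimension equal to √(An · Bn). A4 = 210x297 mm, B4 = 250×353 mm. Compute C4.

229 × 324 mm

Short side: √(210 · 250) = √52500 ≈ 229.1 → 229 mm
Long side: √(297 · 353) = √104841 ≈ 323.8 → 324 mm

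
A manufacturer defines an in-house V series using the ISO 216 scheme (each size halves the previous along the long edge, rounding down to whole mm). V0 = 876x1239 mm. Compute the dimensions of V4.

V1: ⌊1239/2⌋ × 876 = 619 × 876 mm
V2: ⌊876/2⌋ × 619 = 438 × 619 mm
V3: ⌊619/2⌋ × 438 = 309 × 438 mm
V4: ⌊438/2⌋ × 309 = 219 × 309 mm

219 × 309 mm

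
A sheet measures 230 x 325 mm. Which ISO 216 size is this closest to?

C4 (229 × 324 mm)

Aspect ratio 325/230 ≈ 1.413 — close to the ISO √2 ≈ 1.414.
In the C-series (envelope sizes, between A and B): C4 = 229 × 324 mm.
Off by 2 mm total — nearest standard size.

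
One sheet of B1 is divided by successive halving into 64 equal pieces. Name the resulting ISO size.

64 = 2^6, so 6 halving steps.
B1 → B2 → … → B7 after 6 steps.

B7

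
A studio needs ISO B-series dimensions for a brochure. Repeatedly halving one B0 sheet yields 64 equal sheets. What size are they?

64 = 2^6, so 6 halving steps.
B0 → B1 → … → B6 after 6 steps.

B6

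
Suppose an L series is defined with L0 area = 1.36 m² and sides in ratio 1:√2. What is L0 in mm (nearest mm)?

981 × 1387 mm

Let the short side be w mm. Then w · w√2 = 1.36 m² = 1,360,000 mm².
w² = 1,360,000/√2, so w ≈ 980.6 mm; long side = w√2 ≈ 1386.8 mm.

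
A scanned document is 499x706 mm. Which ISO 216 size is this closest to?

Aspect ratio 706/499 ≈ 1.415 — close to the ISO √2 ≈ 1.414.
In the B-series (B0 = 1000 × 1414 mm): B2 = 500 × 707 mm.
Off by 2 mm total — nearest standard size.

B2 (500 × 707 mm)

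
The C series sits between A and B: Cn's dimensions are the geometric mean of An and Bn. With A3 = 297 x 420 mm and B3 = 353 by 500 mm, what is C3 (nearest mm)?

324 × 458 mm

Short side: √(297 · 353) = √104841 ≈ 323.8 → 324 mm
Long side: √(420 · 500) = √210000 ≈ 458.3 → 458 mm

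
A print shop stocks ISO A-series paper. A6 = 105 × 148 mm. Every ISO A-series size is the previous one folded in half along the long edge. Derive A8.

A7: ⌊148/2⌋ × 105 = 74 × 105 mm
A8: ⌊105/2⌋ × 74 = 52 × 74 mm

52 × 74 mm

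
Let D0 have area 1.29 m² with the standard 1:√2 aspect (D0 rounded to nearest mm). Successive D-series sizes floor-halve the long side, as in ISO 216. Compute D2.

477 × 675 mm

Let D0's short side be w mm. w · w√2 = 1.29 m² = 1,290,000 mm², so w ≈ 955.1 mm and w√2 ≈ 1350.7 mm → D0 = 955 × 1351 mm.
D1: ⌊1351/2⌋ × 955 = 675 × 955 mm
D2: ⌊955/2⌋ × 675 = 477 × 675 mm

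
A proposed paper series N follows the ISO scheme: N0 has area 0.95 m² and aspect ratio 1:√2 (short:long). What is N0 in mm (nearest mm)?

820 × 1159 mm

Let the short side be w mm. Then w · w√2 = 0.95 m² = 950,000 mm².
w² = 950,000/√2, so w ≈ 819.6 mm; long side = w√2 ≈ 1159.1 mm.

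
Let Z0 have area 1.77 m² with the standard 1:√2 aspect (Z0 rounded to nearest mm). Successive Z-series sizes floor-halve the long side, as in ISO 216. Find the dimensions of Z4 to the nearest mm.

279 × 395 mm

Let Z0's short side be w mm. w · w√2 = 1.77 m² = 1,770,000 mm², so w ≈ 1118.7 mm and w√2 ≈ 1582.1 mm → Z0 = 1119 × 1582 mm.
Z1: ⌊1582/2⌋ × 1119 = 791 × 1119 mm
Z2: ⌊1119/2⌋ × 791 = 559 × 791 mm
Z3: ⌊791/2⌋ × 559 = 395 × 559 mm
Z4: ⌊559/2⌋ × 395 = 279 × 395 mm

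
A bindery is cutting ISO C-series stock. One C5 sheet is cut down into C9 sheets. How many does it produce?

16

Each ISO step halves the sheet: 1 × C5 → 2 × C6 → 4 × C7 → 8 × C8 → …
From C5 to C9 is 4 halving steps: 2^4 = 16.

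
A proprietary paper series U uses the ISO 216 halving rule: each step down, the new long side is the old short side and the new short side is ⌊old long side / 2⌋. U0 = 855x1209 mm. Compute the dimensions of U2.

U1: ⌊1209/2⌋ × 855 = 604 × 855 mm
U2: ⌊855/2⌋ × 604 = 427 × 604 mm

427 × 604 mm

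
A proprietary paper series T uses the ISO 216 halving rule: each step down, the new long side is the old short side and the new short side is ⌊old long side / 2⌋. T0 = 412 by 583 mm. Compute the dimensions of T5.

72 × 103 mm

T1 = 291 × 412 mm (from T0 by 1 halving).
T2: ⌊412/2⌋ × 291 = 206 × 291 mm
T3: ⌊291/2⌋ × 206 = 145 × 206 mm
T4: ⌊206/2⌋ × 145 = 103 × 145 mm
T5: ⌊145/2⌋ × 103 = 72 × 103 mm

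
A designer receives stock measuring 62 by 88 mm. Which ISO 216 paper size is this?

B8 (62 × 88 mm)

Aspect ratio 88/62 ≈ 1.419 — close to the ISO √2 ≈ 1.414.
In the B-series (B0 = 1000 × 1414 mm): B8 = 62 × 88 mm.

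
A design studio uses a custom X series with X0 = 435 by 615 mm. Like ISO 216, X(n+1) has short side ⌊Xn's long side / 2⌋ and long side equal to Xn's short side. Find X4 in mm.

X1: ⌊615/2⌋ × 435 = 307 × 435 mm
X2: ⌊435/2⌋ × 307 = 217 × 307 mm
X3: ⌊307/2⌋ × 217 = 153 × 217 mm
X4: ⌊217/2⌋ × 153 = 108 × 153 mm

108 × 153 mm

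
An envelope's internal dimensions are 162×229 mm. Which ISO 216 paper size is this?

Aspect ratio 229/162 ≈ 1.414 — close to the ISO √2 ≈ 1.414.
In the C-series (envelope sizes, between A and B): C5 = 162 × 229 mm.

C5 (162 × 229 mm)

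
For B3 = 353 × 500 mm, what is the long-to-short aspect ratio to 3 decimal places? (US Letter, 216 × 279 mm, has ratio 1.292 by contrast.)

1.416

500 / 353 = 1.416
ISO 216 targets √2 ≈ 1.414; the +0.002 deviation is from mm rounding.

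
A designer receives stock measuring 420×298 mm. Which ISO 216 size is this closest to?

Aspect ratio 420/298 ≈ 1.409 — close to the ISO √2 ≈ 1.414.
In the A-series (A0 area = 1 m²): A3 = 297 × 420 mm.
Off by 1 mm total — nearest standard size.

A3 (297 × 420 mm)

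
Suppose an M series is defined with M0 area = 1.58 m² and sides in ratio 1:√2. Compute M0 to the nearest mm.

Let the short side be w mm. Then w · w√2 = 1.58 m² = 1,580,000 mm².
w² = 1,580,000/√2, so w ≈ 1057.0 mm; long side = w√2 ≈ 1494.8 mm.

1057 × 1495 mm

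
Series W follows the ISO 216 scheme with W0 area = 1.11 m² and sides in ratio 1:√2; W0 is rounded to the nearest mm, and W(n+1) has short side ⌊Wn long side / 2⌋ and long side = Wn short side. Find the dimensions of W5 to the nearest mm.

156 × 221 mm

Let W0's short side be w mm. w · w√2 = 1.11 m² = 1,110,000 mm², so w ≈ 885.9 mm and w√2 ≈ 1252.9 mm → W0 = 886 × 1253 mm.
W1: ⌊1253/2⌋ × 886 = 626 × 886 mm
W2: ⌊886/2⌋ × 626 = 443 × 626 mm
W3: ⌊626/2⌋ × 443 = 313 × 443 mm
W4: ⌊443/2⌋ × 313 = 221 × 313 mm
W5: ⌊313/2⌋ × 221 = 156 × 221 mm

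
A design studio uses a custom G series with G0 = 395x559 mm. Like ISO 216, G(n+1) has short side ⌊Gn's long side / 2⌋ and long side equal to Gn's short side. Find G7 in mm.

G1 = 279 × 395 mm (from G0 by 1 halving).
G2: ⌊395/2⌋ × 279 = 197 × 279 mm
G3: ⌊279/2⌋ × 197 = 139 × 197 mm
G4: ⌊197/2⌋ × 139 = 98 × 139 mm
G5: ⌊139/2⌋ × 98 = 69 × 98 mm
G6: ⌊98/2⌋ × 69 = 49 × 69 mm
G7: ⌊69/2⌋ × 49 = 34 × 49 mm

34 × 49 mm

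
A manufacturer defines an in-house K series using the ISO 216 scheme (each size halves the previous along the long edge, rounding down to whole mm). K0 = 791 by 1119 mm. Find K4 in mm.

197 × 279 mm

K1: ⌊1119/2⌋ × 791 = 559 × 791 mm
K2: ⌊791/2⌋ × 559 = 395 × 559 mm
K3: ⌊559/2⌋ × 395 = 279 × 395 mm
K4: ⌊395/2⌋ × 279 = 197 × 279 mm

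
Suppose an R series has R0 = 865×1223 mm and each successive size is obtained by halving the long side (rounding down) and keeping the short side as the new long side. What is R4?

216 × 305 mm

R1: ⌊1223/2⌋ × 865 = 611 × 865 mm
R2: ⌊865/2⌋ × 611 = 432 × 611 mm
R3: ⌊611/2⌋ × 432 = 305 × 432 mm
R4: ⌊432/2⌋ × 305 = 216 × 305 mm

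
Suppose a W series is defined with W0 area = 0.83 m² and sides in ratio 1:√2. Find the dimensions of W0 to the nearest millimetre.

Let the short side be w mm. Then w · w√2 = 0.83 m² = 830,000 mm².
w² = 830,000/√2, so w ≈ 766.1 mm; long side = w√2 ≈ 1083.4 mm.

766 × 1083 mm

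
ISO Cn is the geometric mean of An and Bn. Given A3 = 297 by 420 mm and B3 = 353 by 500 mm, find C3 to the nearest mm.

324 × 458 mm

Short side: √(297 · 353) = √104841 ≈ 323.8 → 324 mm
Long side: √(420 · 500) = √210000 ≈ 458.3 → 458 mm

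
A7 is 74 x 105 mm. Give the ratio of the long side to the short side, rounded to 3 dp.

1.419

105 / 74 = 1.419
ISO 216 targets √2 ≈ 1.414; the +0.005 deviation is from mm rounding.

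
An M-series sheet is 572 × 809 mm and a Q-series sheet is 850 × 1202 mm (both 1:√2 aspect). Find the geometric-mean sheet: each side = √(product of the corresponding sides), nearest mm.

697 × 986 mm

Short side: √(572 · 850) = √486200 ≈ 697.3 → 697 mm
Long side: √(809 · 1202) = √972418 ≈ 986.1 → 986 mm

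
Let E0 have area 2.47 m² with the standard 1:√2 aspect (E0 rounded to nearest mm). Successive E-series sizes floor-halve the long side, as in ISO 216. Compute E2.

Let E0's short side be w mm. w · w√2 = 2.47 m² = 2,470,000 mm², so w ≈ 1321.6 mm and w√2 ≈ 1869.0 mm → E0 = 1322 × 1869 mm.
E1: ⌊1869/2⌋ × 1322 = 934 × 1322 mm
E2: ⌊1322/2⌋ × 934 = 661 × 934 mm

661 × 934 mm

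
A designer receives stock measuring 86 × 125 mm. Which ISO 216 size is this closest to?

B7 (88 × 125 mm)

Aspect ratio 125/86 ≈ 1.453 (ISO target is √2 ≈ 1.414).
In the B-series (B0 = 1000 × 1414 mm): B7 = 88 × 125 mm.
Off by 2 mm total — nearest standard size.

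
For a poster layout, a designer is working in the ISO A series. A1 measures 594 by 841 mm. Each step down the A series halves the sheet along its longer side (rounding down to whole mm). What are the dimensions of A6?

A2: ⌊841/2⌋ × 594 = 420 × 594 mm
A3: ⌊594/2⌋ × 420 = 297 × 420 mm
A4: ⌊420/2⌋ × 297 = 210 × 297 mm
A5: ⌊297/2⌋ × 210 = 148 × 210 mm
A6: ⌊210/2⌋ × 148 = 105 × 148 mm

105 × 148 mm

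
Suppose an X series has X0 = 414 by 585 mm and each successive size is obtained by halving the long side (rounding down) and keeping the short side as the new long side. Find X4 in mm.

X1: ⌊585/2⌋ × 414 = 292 × 414 mm
X2: ⌊414/2⌋ × 292 = 207 × 292 mm
X3: ⌊292/2⌋ × 207 = 146 × 207 mm
X4: ⌊207/2⌋ × 146 = 103 × 146 mm

103 × 146 mm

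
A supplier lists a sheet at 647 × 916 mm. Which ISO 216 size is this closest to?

C1 (648 × 917 mm)

Aspect ratio 916/647 ≈ 1.416 — close to the ISO √2 ≈ 1.414.
In the C-series (envelope sizes, between A and B): C1 = 648 × 917 mm.
Off by 2 mm total — nearest standard size.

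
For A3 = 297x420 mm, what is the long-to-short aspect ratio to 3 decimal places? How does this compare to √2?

1.414

420 / 297 = 1.414
Matches √2 ≈ 1.414 — the ISO 216 defining ratio.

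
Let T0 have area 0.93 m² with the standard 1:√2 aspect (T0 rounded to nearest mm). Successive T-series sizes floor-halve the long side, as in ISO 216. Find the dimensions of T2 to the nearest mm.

405 × 573 mm

Let T0's short side be w mm. w · w√2 = 0.93 m² = 930,000 mm², so w ≈ 810.9 mm and w√2 ≈ 1146.8 mm → T0 = 811 × 1147 mm.
T1: ⌊1147/2⌋ × 811 = 573 × 811 mm
T2: ⌊811/2⌋ × 573 = 405 × 573 mm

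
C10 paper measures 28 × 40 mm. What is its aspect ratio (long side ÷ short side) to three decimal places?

1.429

40 / 28 = 1.429
ISO 216 targets √2 ≈ 1.414; the +0.014 deviation is from mm rounding.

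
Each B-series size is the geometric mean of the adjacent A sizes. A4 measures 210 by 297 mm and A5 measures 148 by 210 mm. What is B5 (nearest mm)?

Short side: √(210 · 148) = √31080 ≈ 176.3 → 176 mm
Long side: √(297 · 210) = √62370 ≈ 249.7 → 250 mm

176 × 250 mm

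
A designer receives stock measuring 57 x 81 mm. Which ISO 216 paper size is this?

C8 (57 × 81 mm)

Aspect ratio 81/57 ≈ 1.421 — close to the ISO √2 ≈ 1.414.
In the C-series (envelope sizes, between A and B): C8 = 57 × 81 mm.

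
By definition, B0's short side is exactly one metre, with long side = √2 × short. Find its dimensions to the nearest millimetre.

Short side = 1000 mm; long side = 1000√2 ≈ 1414.2 mm.

1000 × 1414 mm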